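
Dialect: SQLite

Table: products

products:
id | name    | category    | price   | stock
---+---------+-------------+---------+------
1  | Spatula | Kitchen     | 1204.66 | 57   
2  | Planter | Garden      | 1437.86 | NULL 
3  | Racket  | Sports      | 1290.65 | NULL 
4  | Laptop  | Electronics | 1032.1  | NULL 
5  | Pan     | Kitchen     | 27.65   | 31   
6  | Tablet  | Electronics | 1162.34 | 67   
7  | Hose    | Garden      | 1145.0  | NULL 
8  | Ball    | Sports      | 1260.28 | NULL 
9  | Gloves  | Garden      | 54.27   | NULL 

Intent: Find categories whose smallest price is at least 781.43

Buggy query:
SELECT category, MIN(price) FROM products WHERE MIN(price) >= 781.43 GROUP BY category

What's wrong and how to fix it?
Bug: MIN() in WHERE is a misuse of aggregate

Fix: Use HAVING for the per-group MIN condition

Corrected query:
SELECT category, MIN(price) FROM products GROUP BY category HAVING MIN(price) >= 781.43

Result:
category    | MIN(price)
------------+-----------
Electronics | 1032.1    
Sports      | 1260.28   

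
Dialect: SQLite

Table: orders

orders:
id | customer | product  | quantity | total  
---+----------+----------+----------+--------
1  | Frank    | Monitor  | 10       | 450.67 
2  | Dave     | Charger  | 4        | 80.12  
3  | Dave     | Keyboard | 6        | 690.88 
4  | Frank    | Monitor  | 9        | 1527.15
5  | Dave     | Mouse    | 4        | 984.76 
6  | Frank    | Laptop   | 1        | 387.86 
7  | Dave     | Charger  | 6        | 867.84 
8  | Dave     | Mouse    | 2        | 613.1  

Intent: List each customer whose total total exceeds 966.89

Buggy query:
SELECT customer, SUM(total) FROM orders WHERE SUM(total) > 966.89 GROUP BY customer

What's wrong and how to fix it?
Bug: SUM(total) is an aggregate, but WHERE filters rows before aggregation

Fix: Use HAVING (which filters groups after aggregation) instead of WHERE

Corrected query:
SELECT customer, SUM(total) FROM orders GROUP BY customer HAVING SUM(total) > 966.89

Result:
customer | SUM(total)
---------+-----------
Dave     | 3236.7    
Frank    | 2365.68   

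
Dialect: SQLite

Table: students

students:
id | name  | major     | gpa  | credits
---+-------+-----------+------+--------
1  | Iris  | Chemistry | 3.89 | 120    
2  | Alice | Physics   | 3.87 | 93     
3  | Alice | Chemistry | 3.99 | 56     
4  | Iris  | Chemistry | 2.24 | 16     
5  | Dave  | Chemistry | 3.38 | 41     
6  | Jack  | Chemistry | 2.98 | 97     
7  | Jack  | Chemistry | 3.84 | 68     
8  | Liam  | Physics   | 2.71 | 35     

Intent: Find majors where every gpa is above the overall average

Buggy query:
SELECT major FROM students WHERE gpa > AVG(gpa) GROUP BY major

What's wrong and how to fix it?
Bug: AVG() is an aggregate; it can't sit directly in WHERE

Fix: Use a subquery for AVG and a HAVING MIN(...) filter so the condition holds for every row in the group

Corrected query:
SELECT major FROM students GROUP BY major HAVING MIN(gpa) > (SELECT AVG(gpa) FROM students)

Result:
(no rows)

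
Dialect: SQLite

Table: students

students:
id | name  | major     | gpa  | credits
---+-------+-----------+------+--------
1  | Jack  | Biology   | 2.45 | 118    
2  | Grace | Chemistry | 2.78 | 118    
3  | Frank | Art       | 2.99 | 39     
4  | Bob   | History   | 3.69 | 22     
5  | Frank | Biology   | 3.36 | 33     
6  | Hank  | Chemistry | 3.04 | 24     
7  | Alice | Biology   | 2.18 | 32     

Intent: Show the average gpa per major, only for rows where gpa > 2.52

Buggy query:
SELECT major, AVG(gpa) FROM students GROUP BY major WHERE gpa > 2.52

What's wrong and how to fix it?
Bug: WHERE cannot follow GROUP BY

Fix: Move the WHERE clause before GROUP BY

Corrected query:
SELECT major, AVG(gpa) FROM students WHERE gpa > 2.52 GROUP BY major

Result:
major     | AVG(gpa)
----------+---------
Art       | 2.99    
Biology   | 3.36    
Chemistry | 2.91    
History   | 3.69    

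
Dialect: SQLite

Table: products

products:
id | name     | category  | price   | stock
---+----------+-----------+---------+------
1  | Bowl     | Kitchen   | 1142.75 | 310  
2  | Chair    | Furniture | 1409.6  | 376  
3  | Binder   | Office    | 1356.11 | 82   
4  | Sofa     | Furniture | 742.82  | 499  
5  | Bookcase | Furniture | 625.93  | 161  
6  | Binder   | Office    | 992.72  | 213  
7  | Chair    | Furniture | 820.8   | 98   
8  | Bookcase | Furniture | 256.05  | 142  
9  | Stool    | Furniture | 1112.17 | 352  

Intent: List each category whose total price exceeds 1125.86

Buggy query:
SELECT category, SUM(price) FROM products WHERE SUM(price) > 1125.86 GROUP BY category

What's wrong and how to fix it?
Bug: WHERE runs before GROUP BY, so aggregates aren't available there

Fix: Use HAVING (which filters groups after aggregation) instead of WHERE

Corrected query:
SELECT category, SUM(price) FROM products GROUP BY category HAVING SUM(price) > 1125.86

Result:
category  | SUM(price)
----------+-----------
Furniture | 4967.37   
Kitchen   | 1142.75   
Office    | 2348.83   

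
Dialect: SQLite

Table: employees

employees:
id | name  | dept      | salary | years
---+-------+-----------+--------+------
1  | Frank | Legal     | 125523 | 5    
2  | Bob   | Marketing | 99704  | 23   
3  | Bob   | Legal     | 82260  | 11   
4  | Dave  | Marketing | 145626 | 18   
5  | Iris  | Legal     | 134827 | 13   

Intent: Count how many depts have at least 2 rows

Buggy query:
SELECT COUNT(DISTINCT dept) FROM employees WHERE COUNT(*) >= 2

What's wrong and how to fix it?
Bug: WHERE filters individual rows, not groups, so a group-level COUNT is invalid there

Fix: Group first with HAVING COUNT(*) >= 2, then COUNT the resulting groups

Corrected query:
SELECT COUNT(*) FROM (SELECT dept FROM employees GROUP BY dept HAVING COUNT(*) >= 2)

Result:
COUNT(*)
--------
2       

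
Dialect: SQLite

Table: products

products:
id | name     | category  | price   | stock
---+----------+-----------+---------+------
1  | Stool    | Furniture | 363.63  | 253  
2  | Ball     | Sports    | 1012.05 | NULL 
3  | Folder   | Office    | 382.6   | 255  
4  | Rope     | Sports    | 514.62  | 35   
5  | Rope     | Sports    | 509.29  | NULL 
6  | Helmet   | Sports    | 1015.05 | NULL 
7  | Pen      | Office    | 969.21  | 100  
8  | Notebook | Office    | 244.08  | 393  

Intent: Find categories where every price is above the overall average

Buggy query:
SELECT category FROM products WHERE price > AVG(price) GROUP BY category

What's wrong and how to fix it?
Bug: AVG() is an aggregate; it can't sit directly in WHERE

Fix: Compute the overall average in a scalar subquery and compare each group's MIN against it in HAVING

Corrected query:
SELECT category FROM products GROUP BY category HAVING MIN(price) > (SELECT AVG(price) FROM products)

Result:
(no rows)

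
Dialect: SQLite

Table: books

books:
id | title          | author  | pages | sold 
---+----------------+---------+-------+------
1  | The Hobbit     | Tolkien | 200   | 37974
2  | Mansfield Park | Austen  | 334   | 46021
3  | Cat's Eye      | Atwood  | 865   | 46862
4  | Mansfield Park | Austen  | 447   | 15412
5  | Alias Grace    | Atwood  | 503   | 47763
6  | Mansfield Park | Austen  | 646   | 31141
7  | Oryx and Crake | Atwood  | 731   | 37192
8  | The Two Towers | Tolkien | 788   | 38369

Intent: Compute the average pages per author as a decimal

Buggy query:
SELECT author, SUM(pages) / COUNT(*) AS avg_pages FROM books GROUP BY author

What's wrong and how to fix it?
Bug: SUM(pages) and COUNT(*) are both integers; the division truncates the fractional part

Fix: Multiply by 1.0 (or CAST to REAL) to force floating-point division

Corrected query:
SELECT author, SUM(pages) * 1.0 / COUNT(*) AS avg_pages FROM books GROUP BY author

Result:
author  | avg_pages 
--------+-----------
Atwood  | 699.666667
Austen  | 475.666667
Tolkien | 494       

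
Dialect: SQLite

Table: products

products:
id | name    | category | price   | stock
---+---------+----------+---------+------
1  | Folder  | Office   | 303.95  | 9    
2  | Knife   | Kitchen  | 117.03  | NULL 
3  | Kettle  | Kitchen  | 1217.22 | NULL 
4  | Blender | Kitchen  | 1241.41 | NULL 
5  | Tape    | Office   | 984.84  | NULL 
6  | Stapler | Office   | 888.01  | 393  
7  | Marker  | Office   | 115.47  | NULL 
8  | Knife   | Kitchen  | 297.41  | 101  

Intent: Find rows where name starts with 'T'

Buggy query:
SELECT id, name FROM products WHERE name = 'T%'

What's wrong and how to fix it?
Bug: '=' compares the literal string including the % character; pattern matching needs LIKE

Fix: Replace '=' with LIKE so 'T%' is treated as a pattern

Corrected query:
SELECT id, name FROM products WHERE name LIKE 'T%'

Result:
id | name
---+-----
5  | Tape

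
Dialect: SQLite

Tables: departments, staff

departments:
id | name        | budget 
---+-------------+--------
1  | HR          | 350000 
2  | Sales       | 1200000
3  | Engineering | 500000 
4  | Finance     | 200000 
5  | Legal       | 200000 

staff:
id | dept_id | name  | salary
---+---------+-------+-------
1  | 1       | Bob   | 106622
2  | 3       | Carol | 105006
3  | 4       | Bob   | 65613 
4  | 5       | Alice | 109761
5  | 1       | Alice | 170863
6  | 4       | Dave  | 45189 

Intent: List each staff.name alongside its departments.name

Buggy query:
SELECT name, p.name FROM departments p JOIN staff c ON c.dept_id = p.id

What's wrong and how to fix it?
Bug: 'name' exists in both joined tables, so the database can't tell which one is meant

Fix: Prefix ambiguous columns with the table alias

Corrected query:
SELECT c.name, p.name FROM departments p JOIN staff c ON c.dept_id = p.id

Result:
name  | name       
------+------------
Bob   | HR         
Carol | Engineering
Bob   | Finance    
Alice | Legal      
Alice | HR         
Dave  | Finance    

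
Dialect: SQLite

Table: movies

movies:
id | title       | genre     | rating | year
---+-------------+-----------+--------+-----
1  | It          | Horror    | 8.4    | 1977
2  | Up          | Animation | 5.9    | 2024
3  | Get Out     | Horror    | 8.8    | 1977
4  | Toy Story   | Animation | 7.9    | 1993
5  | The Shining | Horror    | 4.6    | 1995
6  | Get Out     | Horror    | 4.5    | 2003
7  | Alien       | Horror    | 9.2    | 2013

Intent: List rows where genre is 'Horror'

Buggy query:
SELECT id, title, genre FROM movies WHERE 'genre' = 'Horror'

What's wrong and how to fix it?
Bug: Single quotes denote string literals in SQL; the column name is being compared as a constant string

Fix: Remove the quotes around the column name (or use double quotes for an identifier)

Corrected query:
SELECT id, title, genre FROM movies WHERE genre = 'Horror'

Result:
id | title       | genre 
---+-------------+-------
1  | It          | Horror
3  | Get Out     | Horror
5  | The Shining | Horror
6  | Get Out     | Horror
7  | Alien       | Horror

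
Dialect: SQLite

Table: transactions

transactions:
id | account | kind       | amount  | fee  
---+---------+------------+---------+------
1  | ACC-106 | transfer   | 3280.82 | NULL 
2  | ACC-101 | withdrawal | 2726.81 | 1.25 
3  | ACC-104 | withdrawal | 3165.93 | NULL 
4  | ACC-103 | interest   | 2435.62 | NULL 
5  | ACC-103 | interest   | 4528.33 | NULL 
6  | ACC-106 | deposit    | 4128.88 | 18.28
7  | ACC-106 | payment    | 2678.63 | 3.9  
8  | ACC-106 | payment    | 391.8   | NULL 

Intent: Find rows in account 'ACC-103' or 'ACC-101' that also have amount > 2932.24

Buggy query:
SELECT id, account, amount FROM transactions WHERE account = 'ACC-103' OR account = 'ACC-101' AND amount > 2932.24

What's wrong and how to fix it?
Bug: AND binds tighter than OR, so this parses as account = 'ACC-103' OR (account = 'ACC-101' AND amount > 2932.24)

Fix: Group the OR with parentheses (or use IN), then AND the threshold

Corrected query:
SELECT id, account, amount FROM transactions WHERE (account = 'ACC-103' OR account = 'ACC-101') AND amount > 2932.24

Result:
id | account | amount 
---+---------+--------
5  | ACC-103 | 4528.33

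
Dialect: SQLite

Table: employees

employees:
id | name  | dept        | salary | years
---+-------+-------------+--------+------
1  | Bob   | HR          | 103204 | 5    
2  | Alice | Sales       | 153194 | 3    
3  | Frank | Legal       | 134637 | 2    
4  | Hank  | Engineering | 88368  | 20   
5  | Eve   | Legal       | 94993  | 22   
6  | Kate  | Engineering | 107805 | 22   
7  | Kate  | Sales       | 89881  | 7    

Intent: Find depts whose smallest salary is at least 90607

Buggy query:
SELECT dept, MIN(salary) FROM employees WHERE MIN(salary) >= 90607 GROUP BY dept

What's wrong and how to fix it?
Bug: MIN() in WHERE is a misuse of aggregate

Fix: Use HAVING for the per-group MIN condition

Corrected query:
SELECT dept, MIN(salary) FROM employees GROUP BY dept HAVING MIN(salary) >= 90607

Result:
dept  | MIN(salary)
------+------------
HR    | 103204     
Legal | 94993      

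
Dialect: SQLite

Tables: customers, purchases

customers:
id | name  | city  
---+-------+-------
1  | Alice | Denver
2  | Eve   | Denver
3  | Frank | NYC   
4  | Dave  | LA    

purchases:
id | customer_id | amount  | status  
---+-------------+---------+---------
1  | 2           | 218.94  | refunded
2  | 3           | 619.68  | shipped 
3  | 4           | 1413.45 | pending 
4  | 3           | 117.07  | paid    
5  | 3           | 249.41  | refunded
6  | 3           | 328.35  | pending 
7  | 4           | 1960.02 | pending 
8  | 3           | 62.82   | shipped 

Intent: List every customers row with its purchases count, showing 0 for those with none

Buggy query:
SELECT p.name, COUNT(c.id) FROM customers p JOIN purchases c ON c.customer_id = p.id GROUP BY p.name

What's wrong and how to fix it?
Bug: An inner join excludes parents with zero children

Fix: Switch to LEFT JOIN to retain unmatched parent rows

Corrected query:
SELECT p.name, COUNT(c.id) FROM customers p LEFT JOIN purchases c ON c.customer_id = p.id GROUP BY p.name

Result:
name  | COUNT(c.id)
------+------------
Alice | 0          
Dave  | 2          
Eve   | 1          
Frank | 5          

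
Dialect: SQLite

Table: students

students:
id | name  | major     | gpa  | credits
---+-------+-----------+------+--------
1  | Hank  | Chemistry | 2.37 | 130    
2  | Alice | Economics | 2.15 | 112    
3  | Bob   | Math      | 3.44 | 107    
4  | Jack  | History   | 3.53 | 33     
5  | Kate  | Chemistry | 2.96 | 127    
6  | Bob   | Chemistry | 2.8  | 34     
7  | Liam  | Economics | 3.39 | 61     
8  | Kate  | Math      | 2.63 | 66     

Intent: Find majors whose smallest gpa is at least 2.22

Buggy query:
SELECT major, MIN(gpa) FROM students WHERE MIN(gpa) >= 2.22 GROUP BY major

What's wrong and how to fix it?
Bug: MIN() in WHERE is a misuse of aggregate

Fix: Use HAVING for the per-group MIN condition

Corrected query:
SELECT major, MIN(gpa) FROM students GROUP BY major HAVING MIN(gpa) >= 2.22

Result:
major     | MIN(gpa)
----------+---------
Chemistry | 2.37    
History   | 3.53    
Math      | 2.63    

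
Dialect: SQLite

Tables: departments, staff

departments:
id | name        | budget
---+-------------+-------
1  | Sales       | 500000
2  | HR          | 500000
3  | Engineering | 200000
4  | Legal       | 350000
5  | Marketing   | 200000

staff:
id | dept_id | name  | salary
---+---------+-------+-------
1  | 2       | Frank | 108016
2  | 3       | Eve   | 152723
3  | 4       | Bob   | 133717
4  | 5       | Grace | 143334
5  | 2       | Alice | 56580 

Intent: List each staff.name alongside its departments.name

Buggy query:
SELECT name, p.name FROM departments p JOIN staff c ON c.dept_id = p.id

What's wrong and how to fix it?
Bug: Both tables have a 'name' column; the unqualified reference is ambiguous

Fix: Qualify the column with its table alias (c.name)

Corrected query:
SELECT c.name, p.name FROM departments p JOIN staff c ON c.dept_id = p.id

Result:
name  | name       
------+------------
Frank | HR         
Eve   | Engineering
Bob   | Legal      
Grace | Marketing  
Alice | HR         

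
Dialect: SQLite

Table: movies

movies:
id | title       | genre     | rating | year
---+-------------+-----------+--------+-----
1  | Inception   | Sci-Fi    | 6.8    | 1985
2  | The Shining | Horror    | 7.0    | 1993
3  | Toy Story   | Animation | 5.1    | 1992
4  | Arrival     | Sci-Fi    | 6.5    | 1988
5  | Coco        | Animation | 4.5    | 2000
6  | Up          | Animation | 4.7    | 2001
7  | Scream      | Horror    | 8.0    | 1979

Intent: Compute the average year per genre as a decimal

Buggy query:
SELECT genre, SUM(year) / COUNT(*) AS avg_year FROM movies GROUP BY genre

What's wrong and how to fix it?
Bug: SUM(year) and COUNT(*) are both integers; the division truncates the fractional part

Fix: Multiply by 1.0 (or CAST to REAL) to force floating-point division

Corrected query:
SELECT genre, SUM(year) * 1.0 / COUNT(*) AS avg_year FROM movies GROUP BY genre

Result:
genre     | avg_year   
----------+------------
Animation | 1997.666667
Horror    | 1986       
Sci-Fi    | 1986.5     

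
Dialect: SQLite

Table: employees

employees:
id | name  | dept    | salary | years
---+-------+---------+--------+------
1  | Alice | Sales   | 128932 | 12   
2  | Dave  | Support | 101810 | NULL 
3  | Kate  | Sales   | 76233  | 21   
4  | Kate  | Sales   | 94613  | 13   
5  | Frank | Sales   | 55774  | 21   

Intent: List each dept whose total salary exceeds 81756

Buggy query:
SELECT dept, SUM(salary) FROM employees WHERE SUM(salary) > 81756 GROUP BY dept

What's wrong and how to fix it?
Bug: Aggregate functions cannot appear in a WHERE clause

Fix: Move the aggregate condition to a HAVING clause

Corrected query:
SELECT dept, SUM(salary) FROM employees GROUP BY dept HAVING SUM(salary) > 81756

Result:
dept    | SUM(salary)
--------+------------
Sales   | 355552     
Support | 101810     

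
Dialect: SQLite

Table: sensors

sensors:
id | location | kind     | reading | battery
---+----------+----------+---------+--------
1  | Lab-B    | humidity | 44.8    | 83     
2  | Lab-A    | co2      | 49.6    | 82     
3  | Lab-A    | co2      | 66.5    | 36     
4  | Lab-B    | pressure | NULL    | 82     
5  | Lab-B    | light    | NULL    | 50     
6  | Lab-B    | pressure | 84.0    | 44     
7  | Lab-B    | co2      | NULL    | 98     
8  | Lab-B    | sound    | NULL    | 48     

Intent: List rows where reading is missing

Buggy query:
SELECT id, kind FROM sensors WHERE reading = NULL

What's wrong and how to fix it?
Bug: Comparing to NULL with '=' never matches; NULL = NULL is unknown, not true

Fix: Replace '= NULL' with 'IS NULL'

Corrected query:
SELECT id, kind FROM sensors WHERE reading IS NULL

Result:
id | kind    
---+---------
4  | pressure
5  | light   
7  | co2     
8  | sound   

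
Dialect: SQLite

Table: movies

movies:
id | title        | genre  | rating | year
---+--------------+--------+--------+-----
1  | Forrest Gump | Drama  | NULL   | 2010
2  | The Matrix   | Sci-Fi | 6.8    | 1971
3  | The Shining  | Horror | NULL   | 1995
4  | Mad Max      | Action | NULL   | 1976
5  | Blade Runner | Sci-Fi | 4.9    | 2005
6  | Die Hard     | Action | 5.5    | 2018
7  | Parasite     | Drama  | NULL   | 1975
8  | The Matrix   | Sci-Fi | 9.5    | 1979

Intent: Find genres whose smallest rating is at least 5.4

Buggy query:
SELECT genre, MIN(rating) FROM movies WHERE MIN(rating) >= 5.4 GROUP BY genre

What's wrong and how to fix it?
Bug: Aggregates like MIN are computed per group after WHERE runs

Fix: Replace WHERE with HAVING after the GROUP BY

Corrected query:
SELECT genre, MIN(rating) FROM movies GROUP BY genre HAVING MIN(rating) >= 5.4

Result:
genre  | MIN(rating)
-------+------------
Action | 5.5        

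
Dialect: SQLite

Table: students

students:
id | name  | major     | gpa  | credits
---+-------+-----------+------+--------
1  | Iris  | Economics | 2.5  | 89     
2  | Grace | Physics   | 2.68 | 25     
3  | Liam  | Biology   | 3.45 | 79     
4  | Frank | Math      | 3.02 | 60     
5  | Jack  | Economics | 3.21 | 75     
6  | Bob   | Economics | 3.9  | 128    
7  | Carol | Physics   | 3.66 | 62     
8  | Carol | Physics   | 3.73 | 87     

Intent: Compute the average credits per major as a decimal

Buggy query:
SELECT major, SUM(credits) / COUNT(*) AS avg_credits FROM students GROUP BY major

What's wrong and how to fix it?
Bug: SUM(credits) and COUNT(*) are both integers; the division truncates the fractional part

Fix: Cast one side to REAL so the division keeps the fractional part

Corrected query:
SELECT major, SUM(credits) * 1.0 / COUNT(*) AS avg_credits FROM students GROUP BY major

Result:
major     | avg_credits
----------+------------
Biology   | 79         
Economics | 97.333333  
Math      | 60         
Physics   | 58         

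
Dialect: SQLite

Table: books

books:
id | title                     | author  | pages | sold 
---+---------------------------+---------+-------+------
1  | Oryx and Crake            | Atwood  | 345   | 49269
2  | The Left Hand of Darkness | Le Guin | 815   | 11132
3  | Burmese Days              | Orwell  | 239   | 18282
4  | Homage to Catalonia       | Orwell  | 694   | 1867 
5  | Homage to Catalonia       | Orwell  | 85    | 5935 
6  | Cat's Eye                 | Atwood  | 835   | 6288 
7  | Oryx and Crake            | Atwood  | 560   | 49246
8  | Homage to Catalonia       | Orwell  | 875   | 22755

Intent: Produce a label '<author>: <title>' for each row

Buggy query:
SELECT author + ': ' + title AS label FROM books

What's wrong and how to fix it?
Bug: '+' is numeric addition; on text columns SQLite converts them to 0 instead of concatenating

Fix: Replace + with || to concatenate text

Corrected query:
SELECT author || ': ' || title AS label FROM books

Result:
label                             
----------------------------------
Atwood: Oryx and Crake            
Le Guin: The Left Hand of Darkness
Orwell: Burmese Days              
Orwell: Homage to Catalonia       
Orwell: Homage to Catalonia       
Atwood: Cat's Eye                 
Atwood: Oryx and Crake            
Orwell: Homage to Catalonia       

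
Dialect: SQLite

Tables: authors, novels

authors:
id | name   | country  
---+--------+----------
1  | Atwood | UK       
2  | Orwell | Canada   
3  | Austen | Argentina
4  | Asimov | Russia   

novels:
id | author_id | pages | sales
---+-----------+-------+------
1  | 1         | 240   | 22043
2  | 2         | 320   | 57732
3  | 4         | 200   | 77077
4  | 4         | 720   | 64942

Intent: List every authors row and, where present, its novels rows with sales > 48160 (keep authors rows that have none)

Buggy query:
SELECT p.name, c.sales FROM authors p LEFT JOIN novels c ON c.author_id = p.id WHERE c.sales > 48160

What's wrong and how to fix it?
Bug: A WHERE condition on the right-hand table after LEFT JOIN drops unmatched parents

Fix: Move the right-table condition into the ON clause so unmatched parents are kept

Corrected query:
SELECT p.name, c.sales FROM authors p LEFT JOIN novels c ON c.author_id = p.id AND c.sales > 48160

Result:
name   | sales
-------+------
Atwood | NULL 
Orwell | 57732
Austen | NULL 
Asimov | 64942
Asimov | 77077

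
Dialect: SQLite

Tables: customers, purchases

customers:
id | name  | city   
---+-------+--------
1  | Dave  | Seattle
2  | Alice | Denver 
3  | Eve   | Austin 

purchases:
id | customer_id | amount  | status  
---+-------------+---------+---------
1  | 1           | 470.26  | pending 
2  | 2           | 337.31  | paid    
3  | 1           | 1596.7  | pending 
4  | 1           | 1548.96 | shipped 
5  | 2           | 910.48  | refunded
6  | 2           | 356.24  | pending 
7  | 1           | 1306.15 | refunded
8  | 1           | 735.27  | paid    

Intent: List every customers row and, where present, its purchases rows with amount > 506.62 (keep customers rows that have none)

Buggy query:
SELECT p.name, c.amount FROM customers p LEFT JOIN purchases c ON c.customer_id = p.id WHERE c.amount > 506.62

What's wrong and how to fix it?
Bug: A WHERE condition on the right-hand table after LEFT JOIN drops unmatched parents

Fix: Put 'c.amount > 506.62' in the JOIN's ON clause instead of WHERE

Corrected query:
SELECT p.name, c.amount FROM customers p LEFT JOIN purchases c ON c.customer_id = p.id AND c.amount > 506.62

Result:
name  | amount 
------+--------
Dave  | 735.27 
Dave  | 1306.15
Dave  | 1548.96
Dave  | 1596.7 
Alice | 910.48 
Eve   | NULL   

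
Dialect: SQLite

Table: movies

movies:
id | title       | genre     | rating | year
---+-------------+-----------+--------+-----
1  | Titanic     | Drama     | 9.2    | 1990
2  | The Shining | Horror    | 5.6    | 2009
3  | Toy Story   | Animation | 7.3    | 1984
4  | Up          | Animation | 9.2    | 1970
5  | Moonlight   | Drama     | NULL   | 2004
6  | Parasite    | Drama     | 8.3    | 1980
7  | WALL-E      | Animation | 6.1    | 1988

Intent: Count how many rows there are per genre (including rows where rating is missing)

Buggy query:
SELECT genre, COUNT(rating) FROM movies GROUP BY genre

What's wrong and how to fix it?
Bug: COUNT(rating) skips NULLs, so groups with missing rating are undercounted

Fix: Replace COUNT(rating) with COUNT(*)

Corrected query:
SELECT genre, COUNT(*) FROM movies GROUP BY genre

Result:
genre     | COUNT(*)
----------+---------
Animation | 3       
Drama     | 3       
Horror    | 1       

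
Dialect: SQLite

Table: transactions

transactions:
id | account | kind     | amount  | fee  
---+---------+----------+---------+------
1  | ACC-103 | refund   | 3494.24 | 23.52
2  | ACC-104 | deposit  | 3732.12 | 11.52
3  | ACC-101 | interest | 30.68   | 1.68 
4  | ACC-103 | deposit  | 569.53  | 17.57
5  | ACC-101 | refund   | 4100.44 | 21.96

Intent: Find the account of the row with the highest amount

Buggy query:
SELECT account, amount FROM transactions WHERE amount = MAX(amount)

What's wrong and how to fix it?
Bug: MAX(amount) is an aggregate and cannot be used directly in WHERE

Fix: Wrap MAX in a scalar subquery so WHERE compares against a single value

Corrected query:
SELECT account, amount FROM transactions WHERE amount = (SELECT MAX(amount) FROM transactions)

Result:
account | amount 
--------+--------
ACC-101 | 4100.44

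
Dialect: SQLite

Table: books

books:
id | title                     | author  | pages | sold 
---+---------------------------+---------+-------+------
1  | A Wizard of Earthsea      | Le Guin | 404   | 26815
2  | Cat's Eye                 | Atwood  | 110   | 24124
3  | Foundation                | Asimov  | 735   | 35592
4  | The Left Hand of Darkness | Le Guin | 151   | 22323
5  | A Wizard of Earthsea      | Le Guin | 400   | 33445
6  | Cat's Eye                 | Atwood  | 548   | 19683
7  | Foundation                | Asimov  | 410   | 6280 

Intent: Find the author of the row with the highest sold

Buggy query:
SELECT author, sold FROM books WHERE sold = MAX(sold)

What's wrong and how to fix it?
Bug: MAX(sold) is an aggregate and cannot be used directly in WHERE

Fix: Wrap MAX in a scalar subquery so WHERE compares against a single value

Corrected query:
SELECT author, sold FROM books WHERE sold = (SELECT MAX(sold) FROM books)

Result:
author | sold 
-------+------
Asimov | 35592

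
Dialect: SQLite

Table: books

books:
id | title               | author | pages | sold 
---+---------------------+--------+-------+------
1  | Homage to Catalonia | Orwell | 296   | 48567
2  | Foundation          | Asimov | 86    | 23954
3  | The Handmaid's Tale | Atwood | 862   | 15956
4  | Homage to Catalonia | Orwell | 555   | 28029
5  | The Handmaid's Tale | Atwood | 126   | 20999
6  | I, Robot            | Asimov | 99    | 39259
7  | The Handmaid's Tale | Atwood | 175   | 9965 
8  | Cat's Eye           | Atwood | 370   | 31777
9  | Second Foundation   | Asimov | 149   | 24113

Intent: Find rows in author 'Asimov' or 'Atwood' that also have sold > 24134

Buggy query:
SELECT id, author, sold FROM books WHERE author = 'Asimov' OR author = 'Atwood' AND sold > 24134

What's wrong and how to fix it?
Bug: Without parentheses, AND is evaluated before OR, so the sold filter only applies to the 'Atwood' branch

Fix: Add parentheses around the OR so the AND applies to both alternatives

Corrected query:
SELECT id, author, sold FROM books WHERE (author = 'Asimov' OR author = 'Atwood') AND sold > 24134

Result:
id | author | sold 
---+--------+------
6  | Asimov | 39259
8  | Atwood | 31777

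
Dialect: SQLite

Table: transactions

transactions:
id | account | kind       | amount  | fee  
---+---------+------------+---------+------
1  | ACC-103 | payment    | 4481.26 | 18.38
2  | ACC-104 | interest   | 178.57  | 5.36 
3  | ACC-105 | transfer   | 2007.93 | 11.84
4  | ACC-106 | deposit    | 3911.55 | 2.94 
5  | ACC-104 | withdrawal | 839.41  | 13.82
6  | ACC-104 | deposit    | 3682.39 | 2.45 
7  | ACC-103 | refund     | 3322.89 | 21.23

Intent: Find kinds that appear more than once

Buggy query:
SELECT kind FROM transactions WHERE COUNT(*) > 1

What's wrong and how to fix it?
Bug: WHERE can't reference COUNT(*); aggregates are computed after WHERE

Fix: Group first, then use HAVING for the count condition

Corrected query:
SELECT kind FROM transactions GROUP BY kind HAVING COUNT(*) > 1

Result:
kind   
-------
deposit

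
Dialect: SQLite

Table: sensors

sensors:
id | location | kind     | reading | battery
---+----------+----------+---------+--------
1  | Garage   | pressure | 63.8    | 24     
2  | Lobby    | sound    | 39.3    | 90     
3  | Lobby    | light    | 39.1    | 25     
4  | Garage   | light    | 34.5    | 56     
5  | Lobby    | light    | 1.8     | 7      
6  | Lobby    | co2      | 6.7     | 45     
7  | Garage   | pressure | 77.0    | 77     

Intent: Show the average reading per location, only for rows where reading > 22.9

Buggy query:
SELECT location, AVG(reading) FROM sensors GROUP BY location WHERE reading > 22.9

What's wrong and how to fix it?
Bug: WHERE cannot follow GROUP BY

Fix: Place WHERE between FROM and GROUP BY

Corrected query:
SELECT location, AVG(reading) FROM sensors WHERE reading > 22.9 GROUP BY location

Result:
location | AVG(reading)
---------+-------------
Garage   | 58.433333   
Lobby    | 39.2        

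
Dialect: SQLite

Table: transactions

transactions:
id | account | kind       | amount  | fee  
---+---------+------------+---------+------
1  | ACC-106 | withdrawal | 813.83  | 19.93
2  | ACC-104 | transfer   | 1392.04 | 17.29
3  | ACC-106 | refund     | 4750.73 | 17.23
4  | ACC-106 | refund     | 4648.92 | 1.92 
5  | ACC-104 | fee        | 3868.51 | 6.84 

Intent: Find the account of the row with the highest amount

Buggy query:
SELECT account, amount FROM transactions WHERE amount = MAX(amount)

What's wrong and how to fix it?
Bug: MAX(amount) is an aggregate and cannot be used directly in WHERE

Fix: Wrap MAX in a scalar subquery so WHERE compares against a single value

Corrected query:
SELECT account, amount FROM transactions WHERE amount = (SELECT MAX(amount) FROM transactions)

Result:
account | amount 
--------+--------
ACC-106 | 4750.73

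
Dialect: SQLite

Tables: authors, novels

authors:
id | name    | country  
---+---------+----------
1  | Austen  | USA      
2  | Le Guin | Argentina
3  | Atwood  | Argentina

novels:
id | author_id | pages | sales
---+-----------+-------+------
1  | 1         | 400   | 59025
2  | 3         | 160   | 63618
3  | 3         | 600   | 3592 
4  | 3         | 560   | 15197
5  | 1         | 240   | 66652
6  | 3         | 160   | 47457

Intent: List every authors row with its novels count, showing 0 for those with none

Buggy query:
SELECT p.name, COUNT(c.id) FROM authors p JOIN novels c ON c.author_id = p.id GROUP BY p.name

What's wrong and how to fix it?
Bug: INNER JOIN drops authors rows that have no matching novels rows

Fix: Switch to LEFT JOIN to retain unmatched parent rows

Corrected query:
SELECT p.name, COUNT(c.id) FROM authors p LEFT JOIN novels c ON c.author_id = p.id GROUP BY p.name

Result:
name    | COUNT(c.id)
--------+------------
Atwood  | 4          
Austen  | 2          
Le Guin | 0          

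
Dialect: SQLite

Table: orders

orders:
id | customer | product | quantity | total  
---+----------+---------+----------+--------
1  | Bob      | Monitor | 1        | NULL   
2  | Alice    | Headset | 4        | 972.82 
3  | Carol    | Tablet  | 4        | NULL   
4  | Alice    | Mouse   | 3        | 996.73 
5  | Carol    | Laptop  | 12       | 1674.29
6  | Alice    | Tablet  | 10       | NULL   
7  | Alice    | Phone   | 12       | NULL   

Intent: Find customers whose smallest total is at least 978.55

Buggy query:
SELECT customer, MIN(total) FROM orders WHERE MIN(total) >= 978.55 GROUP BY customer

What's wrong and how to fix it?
Bug: Aggregates like MIN are computed per group after WHERE runs

Fix: Use HAVING for the per-group MIN condition

Corrected query:
SELECT customer, MIN(total) FROM orders GROUP BY customer HAVING MIN(total) >= 978.55

Result:
customer | MIN(total)
---------+-----------
Carol    | 1674.29   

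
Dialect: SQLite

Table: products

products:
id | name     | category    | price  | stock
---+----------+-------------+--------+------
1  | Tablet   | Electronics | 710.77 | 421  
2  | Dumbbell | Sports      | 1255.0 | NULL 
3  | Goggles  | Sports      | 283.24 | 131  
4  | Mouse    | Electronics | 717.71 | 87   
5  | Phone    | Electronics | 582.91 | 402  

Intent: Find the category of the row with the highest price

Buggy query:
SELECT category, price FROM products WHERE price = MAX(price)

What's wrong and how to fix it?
Bug: WHERE is evaluated per row; an aggregate over the whole table isn't defined there

Fix: Use a subquery: WHERE price = (SELECT MAX(price) FROM products)

Corrected query:
SELECT category, price FROM products WHERE price = (SELECT MAX(price) FROM products)

Result:
category | price
---------+------
Sports   | 1255 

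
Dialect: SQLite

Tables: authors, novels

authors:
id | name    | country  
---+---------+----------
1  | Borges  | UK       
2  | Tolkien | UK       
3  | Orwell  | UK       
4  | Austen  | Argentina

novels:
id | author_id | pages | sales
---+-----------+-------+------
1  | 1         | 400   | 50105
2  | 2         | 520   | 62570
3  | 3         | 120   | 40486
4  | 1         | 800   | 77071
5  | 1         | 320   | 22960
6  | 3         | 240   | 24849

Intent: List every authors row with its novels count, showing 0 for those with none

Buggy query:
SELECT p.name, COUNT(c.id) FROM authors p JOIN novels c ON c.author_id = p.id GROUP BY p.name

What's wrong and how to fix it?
Bug: An inner join excludes parents with zero children

Fix: Switch to LEFT JOIN to retain unmatched parent rows

Corrected query:
SELECT p.name, COUNT(c.id) FROM authors p LEFT JOIN novels c ON c.author_id = p.id GROUP BY p.name

Result:
name    | COUNT(c.id)
--------+------------
Austen  | 0          
Borges  | 3          
Orwell  | 2          
Tolkien | 1          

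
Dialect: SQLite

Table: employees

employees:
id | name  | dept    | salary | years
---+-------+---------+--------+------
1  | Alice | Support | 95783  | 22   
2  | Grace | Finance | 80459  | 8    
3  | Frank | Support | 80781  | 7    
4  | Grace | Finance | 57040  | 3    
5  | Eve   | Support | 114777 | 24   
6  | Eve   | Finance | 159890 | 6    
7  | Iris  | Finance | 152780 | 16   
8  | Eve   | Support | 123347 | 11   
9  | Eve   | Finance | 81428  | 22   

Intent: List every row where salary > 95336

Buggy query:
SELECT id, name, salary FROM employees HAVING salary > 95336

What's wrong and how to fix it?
Bug: This is a non-aggregate query (no GROUP BY, no aggregates), so in SQLite the HAVING clause is invalid here; a row-level condition belongs in WHERE

Fix: Use WHERE for row-level filtering

Corrected query:
SELECT id, name, salary FROM employees WHERE salary > 95336

Result:
id | name  | salary
---+-------+-------
1  | Alice | 95783 
5  | Eve   | 114777
6  | Eve   | 159890
7  | Iris  | 152780
8  | Eve   | 123347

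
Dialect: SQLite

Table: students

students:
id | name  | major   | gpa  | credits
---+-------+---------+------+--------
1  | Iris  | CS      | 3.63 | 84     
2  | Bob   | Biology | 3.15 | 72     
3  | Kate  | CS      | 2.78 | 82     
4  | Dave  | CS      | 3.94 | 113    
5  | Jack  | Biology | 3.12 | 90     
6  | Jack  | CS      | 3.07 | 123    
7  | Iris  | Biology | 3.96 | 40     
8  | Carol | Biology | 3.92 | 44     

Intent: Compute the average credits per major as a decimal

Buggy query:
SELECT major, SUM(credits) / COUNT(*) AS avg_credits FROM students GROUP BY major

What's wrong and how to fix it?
Bug: SUM(credits) and COUNT(*) are both integers; the division truncates the fractional part

Fix: Cast one side to REAL so the division keeps the fractional part

Corrected query:
SELECT major, SUM(credits) * 1.0 / COUNT(*) AS avg_credits FROM students GROUP BY major

Result:
major   | avg_credits
--------+------------
Biology | 61.5       
CS      | 100.5      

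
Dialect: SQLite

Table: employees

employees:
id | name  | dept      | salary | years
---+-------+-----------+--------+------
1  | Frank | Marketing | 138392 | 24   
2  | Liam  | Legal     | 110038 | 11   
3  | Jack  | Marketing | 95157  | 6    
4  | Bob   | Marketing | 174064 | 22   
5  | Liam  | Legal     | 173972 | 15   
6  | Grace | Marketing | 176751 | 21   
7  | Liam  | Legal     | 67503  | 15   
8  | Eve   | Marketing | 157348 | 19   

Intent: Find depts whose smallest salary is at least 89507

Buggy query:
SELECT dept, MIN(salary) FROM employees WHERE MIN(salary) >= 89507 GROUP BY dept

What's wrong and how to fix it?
Bug: Aggregates like MIN are computed per group after WHERE runs

Fix: Replace WHERE with HAVING after the GROUP BY

Corrected query:
SELECT dept, MIN(salary) FROM employees GROUP BY dept HAVING MIN(salary) >= 89507

Result:
dept      | MIN(salary)
----------+------------
Marketing | 95157      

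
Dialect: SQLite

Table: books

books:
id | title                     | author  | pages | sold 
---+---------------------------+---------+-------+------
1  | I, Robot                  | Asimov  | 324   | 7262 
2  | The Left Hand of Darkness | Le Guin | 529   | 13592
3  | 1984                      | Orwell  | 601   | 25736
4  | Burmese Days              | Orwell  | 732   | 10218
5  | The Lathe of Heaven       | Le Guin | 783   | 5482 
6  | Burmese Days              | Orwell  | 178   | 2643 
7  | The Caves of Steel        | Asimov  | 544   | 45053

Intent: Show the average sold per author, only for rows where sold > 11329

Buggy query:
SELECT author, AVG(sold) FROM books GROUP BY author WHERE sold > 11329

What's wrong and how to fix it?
Bug: WHERE cannot follow GROUP BY

Fix: Move the WHERE clause before GROUP BY

Corrected query:
SELECT author, AVG(sold) FROM books WHERE sold > 11329 GROUP BY author

Result:
author  | AVG(sold)
--------+----------
Asimov  | 45053    
Le Guin | 13592    
Orwell  | 25736    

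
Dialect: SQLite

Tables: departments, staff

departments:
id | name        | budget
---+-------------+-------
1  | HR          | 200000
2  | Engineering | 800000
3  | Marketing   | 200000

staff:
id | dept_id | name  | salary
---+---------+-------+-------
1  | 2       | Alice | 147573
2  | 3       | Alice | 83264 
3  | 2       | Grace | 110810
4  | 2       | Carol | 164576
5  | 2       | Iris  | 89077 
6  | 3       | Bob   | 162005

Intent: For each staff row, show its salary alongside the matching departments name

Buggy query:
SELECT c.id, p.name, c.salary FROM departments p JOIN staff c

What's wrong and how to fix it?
Bug: Missing join condition: each staff row is matched to all departments rows instead of just its own

Fix: Add ON c.dept_id = p.id to the JOIN

Corrected query:
SELECT c.id, p.name, c.salary FROM departments p JOIN staff c ON c.dept_id = p.id

Result:
id | name        | salary
---+-------------+-------
1  | Engineering | 147573
2  | Marketing   | 83264 
3  | Engineering | 110810
4  | Engineering | 164576
5  | Engineering | 89077 
6  | Marketing   | 162005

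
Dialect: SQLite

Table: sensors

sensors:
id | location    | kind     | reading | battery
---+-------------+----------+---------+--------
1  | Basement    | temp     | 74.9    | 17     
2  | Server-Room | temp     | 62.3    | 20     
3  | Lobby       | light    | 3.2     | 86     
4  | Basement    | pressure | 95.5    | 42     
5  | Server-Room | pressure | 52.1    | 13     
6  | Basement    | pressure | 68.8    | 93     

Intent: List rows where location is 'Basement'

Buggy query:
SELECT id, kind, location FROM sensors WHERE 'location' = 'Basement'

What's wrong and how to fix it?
Bug: Single quotes denote string literals in SQL; the column name is being compared as a constant string

Fix: Remove the quotes around the column name (or use double quotes for an identifier)

Corrected query:
SELECT id, kind, location FROM sensors WHERE location = 'Basement'

Result:
id | kind     | location
---+----------+---------
1  | temp     | Basement
4  | pressure | Basement
6  | pressure | Basement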